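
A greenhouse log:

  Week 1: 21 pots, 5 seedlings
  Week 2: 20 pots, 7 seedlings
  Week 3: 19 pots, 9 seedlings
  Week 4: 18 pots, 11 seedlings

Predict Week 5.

Pots: −1 each step, so 21, 20, 19, 18 → 17.
Seedlings: 5, 7, 9, 11 → 13 (+2 each step).
Combining the parts gives 17 pots, 13 seedlings.

17 pots, 13 seedlings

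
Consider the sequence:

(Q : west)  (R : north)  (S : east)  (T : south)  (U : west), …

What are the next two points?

Letter: letters move forward 1 place in the alphabet; Q, R, S, T, U → V → W.
Direction: repeats west → north → east → south, so west, north, east, south, west → north → east.
So the next two points are (V : north) and (W : east).

(V : north), (W : east)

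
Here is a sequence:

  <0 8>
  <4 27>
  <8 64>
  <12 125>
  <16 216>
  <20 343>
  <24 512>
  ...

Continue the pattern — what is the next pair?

First value goes 0, 4, 8, 12, 16, 20, 24 → 28 (+4 each step).
Second value goes 8, 27, 64, 125, 216, 343, 512 → 729 (perfect cubes: 2³, 3³, 4³, …).
So the next pair is <28 729>.

<28 729>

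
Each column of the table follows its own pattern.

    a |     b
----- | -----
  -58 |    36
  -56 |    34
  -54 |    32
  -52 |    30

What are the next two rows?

For the column a, +2 each step: -58, -56, -54, -52 → -50 → -48.
For the column b, together with the column a always sums to -22: 36, 34, 32, 30 → 28 → 26.
Putting the parts together: -50  28 and then -48  26.

-50  28; -48  26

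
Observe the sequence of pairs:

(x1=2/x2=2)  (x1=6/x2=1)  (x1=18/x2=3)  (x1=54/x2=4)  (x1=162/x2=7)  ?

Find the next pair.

X1 goes 2, 6, 18, 54, 162 → 486 (×3 each step).
For the x2, each term is the sum of the two before it: 2, 1, 3, 4, 7 → 11.
Combining the parts gives (x1=486/x2=11).

(x1=486/x2=11)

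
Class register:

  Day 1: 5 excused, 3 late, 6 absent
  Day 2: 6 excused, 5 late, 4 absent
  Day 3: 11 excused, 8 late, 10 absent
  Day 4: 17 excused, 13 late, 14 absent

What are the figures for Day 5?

28 excused, 21 late, 24 absent

Excused: each term is the sum of the two before it, so 5, 6, 11, 17 → 28.
Late: each term is the sum of the two before it; 3, 5, 8, 13 → 21.
Absent: each term is the sum of the two before it; 6, 4, 10, 14 → 24.
Combining the parts gives 28 excused, 21 late, 24 absent.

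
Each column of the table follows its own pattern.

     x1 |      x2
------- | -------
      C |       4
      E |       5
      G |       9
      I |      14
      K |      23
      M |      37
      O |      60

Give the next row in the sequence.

Column x1: letters move forward 2 places in the alphabet, so C, E, G, I, K, M, O → Q.
Column x2: each term is the sum of the two before it, so 4, 5, 9, 14, 23, 37, 60 → 97.
Combining the parts gives Q  97.

Q  97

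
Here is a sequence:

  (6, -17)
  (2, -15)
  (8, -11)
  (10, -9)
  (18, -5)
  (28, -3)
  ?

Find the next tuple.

(46, 1)

First component — each term is the sum of the two before it: 6, 2, 8, 10, 18, 28 → 46.
For the second component, alternating steps +2, +4, +2, +4, …: -17, -15, -11, -9, -5, -3 → 1.
Putting it together: (46, 1).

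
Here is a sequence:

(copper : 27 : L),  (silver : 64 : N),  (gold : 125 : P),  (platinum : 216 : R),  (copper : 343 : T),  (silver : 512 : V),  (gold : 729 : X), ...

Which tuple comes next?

(platinum : 1000 : Z)

Metal — repeats copper → silver → gold → platinum: copper, silver, gold, platinum, copper, silver, gold → platinum.
Second value — perfect cubes: 3³, 4³, 5³, …: 27, 64, 125, 216, 343, 512, 729 → 1000.
Letter: L, N, P, R, T, V, X → Z (letters move forward 2 places in the alphabet).
Combining the parts gives (platinum : 1000 : Z).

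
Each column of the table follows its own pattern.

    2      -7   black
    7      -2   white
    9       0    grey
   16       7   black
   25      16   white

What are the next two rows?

41  32  grey; 66  57  black

First component: each term is the sum of the two before it; 2, 7, 9, 16, 25 → 41 → 66.
Second component: always 9 less than the first component; -7, -2, 0, 7, 16 → 32 → 57.
Shade: repeats black → white → grey; black, white, grey, black, white → grey → black.
So the next two rows are 41  32  grey and 66  57  black.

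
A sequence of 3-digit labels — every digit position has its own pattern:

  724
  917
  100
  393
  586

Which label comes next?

779

First digit: 7, 9, 1, 3, 5 → 7 (+2 each step, mod 10).
Second digit: −1 each step, mod 10, so 2, 1, 0, 9, 8 → 7.
Third digit goes 4, 7, 0, 3, 6 → 9 (+3 each step, mod 10).
Putting it together: 779.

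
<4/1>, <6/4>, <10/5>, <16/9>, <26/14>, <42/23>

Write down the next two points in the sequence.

For the first slot, each term is the sum of the two before it: 4, 6, 10, 16, 26, 42 → 68 → 110.
For the second slot, each term is the sum of the two before it: 1, 4, 5, 9, 14, 23 → 37 → 60.
So the next two points are <68/37> and <110/60>.

<68/37>, <110/60>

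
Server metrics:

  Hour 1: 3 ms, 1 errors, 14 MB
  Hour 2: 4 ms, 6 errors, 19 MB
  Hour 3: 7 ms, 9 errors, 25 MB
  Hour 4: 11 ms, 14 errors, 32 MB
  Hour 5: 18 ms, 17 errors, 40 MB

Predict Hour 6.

29 ms, 22 errors, 49 MB

Ms: each term is the sum of the two before it, so 3, 4, 7, 11, 18 → 29.
Errors: alternating steps +5, +3, +5, +3, …, so 1, 6, 9, 14, 17 → 22.
MB: differences are 5, 6, 7, … (increasing by 1 each time); 14, 19, 25, 32, 40 → 49.
So the next line is 29 ms, 22 errors, 49 MB.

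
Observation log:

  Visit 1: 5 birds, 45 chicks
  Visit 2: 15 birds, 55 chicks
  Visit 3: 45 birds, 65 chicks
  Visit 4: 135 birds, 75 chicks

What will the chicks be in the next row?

Birds goes 5, 15, 45, 135 → 405 (×3 each step).
For the chicks, +10 each step: 45, 55, 65, 75 → 85.

85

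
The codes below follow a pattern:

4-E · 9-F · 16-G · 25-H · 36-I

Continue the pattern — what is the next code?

49-J

First component: perfect squares: 2², 3², 4², …, so 4, 9, 16, 25, 36 → 49.
For the letter, letters move forward 1 place in the alphabet: E, F, G, H, I → J.
Putting it together: 49-J.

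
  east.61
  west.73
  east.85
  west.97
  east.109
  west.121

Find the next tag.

Direction: east, west, east, west, east, west → east (alternates east ↔ west).
Second component: +12 each step, so 61, 73, 85, 97, 109, 121 → 133.
So the next tag is east.133.

east.133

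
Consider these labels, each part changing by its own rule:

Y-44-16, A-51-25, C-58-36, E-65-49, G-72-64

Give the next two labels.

Letter goes Y, A, C, E, G → I → K (letters move forward 2 places in the alphabet, wrapping Z→A).
Second component goes 44, 51, 58, 65, 72 → 79 → 86 (+7 each step).
Third component goes 16, 25, 36, 49, 64 → 81 → 100 (perfect squares: 4², 5², 6², …).
So the next two labels are I-79-81 and K-86-100.

I-79-81 then K-86-100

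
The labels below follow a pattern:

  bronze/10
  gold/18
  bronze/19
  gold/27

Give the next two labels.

bronze/28, gold/36

Rank: alternates bronze ↔ gold; bronze, gold, bronze, gold → bronze → gold.
Second component — alternating steps +8, +1, +8, +1, …: 10, 18, 19, 27 → 28 → 36.
So the next two labels are bronze/28 and gold/36.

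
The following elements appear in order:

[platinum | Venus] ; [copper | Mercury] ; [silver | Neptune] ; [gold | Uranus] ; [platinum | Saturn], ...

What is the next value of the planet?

Jupiter

For the metal, repeats platinum → copper → silver → gold: platinum, copper, silver, gold, platinum → copper.
For the planet, runs backward through the planets Mercury→Neptune: Venus, Mercury, Neptune, Uranus, Saturn → Jupiter.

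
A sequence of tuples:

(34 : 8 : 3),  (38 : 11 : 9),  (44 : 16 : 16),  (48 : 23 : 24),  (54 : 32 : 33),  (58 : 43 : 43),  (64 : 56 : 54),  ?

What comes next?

(68 : 71 : 66)

First value: alternating steps +4, +6, +4, +6, …; 34, 38, 44, 48, 54, 58, 64 → 68.
Second value: 8, 11, 16, 23, 32, 43, 56 → 71 (differences are 3, 5, 7, … (increasing by 2 each time)).
Third value: 3, 9, 16, 24, 33, 43, 54 → 66 (differences are 6, 7, 8, … (increasing by 1 each time)).
So the next tuple is (68 : 71 : 66).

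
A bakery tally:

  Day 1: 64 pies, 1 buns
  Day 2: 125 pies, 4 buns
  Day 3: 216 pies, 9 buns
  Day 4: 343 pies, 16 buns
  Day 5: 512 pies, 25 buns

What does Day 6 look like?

Pies: 64, 125, 216, 343, 512 → 729 (perfect cubes: 4³, 5³, 6³, …).
Buns goes 1, 4, 9, 16, 25 → 36 (perfect squares: 1², 2², 3², …).
Combining the parts gives 729 pies, 36 buns.

729 pies, 36 buns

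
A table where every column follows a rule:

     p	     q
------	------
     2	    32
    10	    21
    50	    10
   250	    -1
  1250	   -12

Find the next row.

Column p — ×5 each step: 2, 10, 50, 250, 1250 → 6250.
Column q: 32, 21, 10, -1, -12 → -23 (−11 each step).
So the next row is 6250  -23.

6250  -23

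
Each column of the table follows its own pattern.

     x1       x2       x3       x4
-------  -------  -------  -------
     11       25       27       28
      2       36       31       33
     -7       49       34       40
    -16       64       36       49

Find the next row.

Column x1: −9 each step, so 11, 2, -7, -16 → -25.
Column x2 goes 25, 36, 49, 64 → 81 (perfect squares: 5², 6², 7², …).
For the column x3, differences are 4, 3, 2, … (decreasing by 1 each time): 27, 31, 34, 36 → 37.
Column x4: 28, 33, 40, 49 → 60 (differences are 5, 7, 9, … (increasing by 2 each time)).
Combining the parts gives -25  81  37  60.

-25  81  37  60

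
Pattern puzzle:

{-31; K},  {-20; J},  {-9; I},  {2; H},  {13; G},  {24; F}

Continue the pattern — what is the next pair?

First entry: -31, -20, -9, 2, 13, 24 → 35 (+11 each step).
Letter goes K, J, I, H, G, F → E (letters move back 1 place in the alphabet).
Putting it together: {35; E}.

{35; E}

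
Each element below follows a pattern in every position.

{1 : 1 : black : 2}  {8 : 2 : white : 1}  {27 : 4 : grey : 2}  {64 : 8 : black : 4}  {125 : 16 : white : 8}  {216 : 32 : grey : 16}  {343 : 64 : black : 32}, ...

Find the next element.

{512 : 128 : white : 64}

For the first entry, perfect cubes: 1³, 2³, 3³, …: 1, 8, 27, 64, 125, 216, 343 → 512.
Second entry goes 1, 2, 4, 8, 16, 32, 64 → 128 (×2 each step).
Shade: repeats black → white → grey, so black, white, grey, black, white, grey, black → white.
Fourth entry goes 2, 1, 2, 4, 8, 16, 32 → 64 (always the previous value of the second entry).
Combining the parts gives {512 : 128 : white : 64}.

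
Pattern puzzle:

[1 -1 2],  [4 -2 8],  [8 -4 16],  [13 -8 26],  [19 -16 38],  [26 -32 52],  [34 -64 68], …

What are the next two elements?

[43 -128 86], [53 -256 106]

First value — differences are 3, 4, 5, … (increasing by 1 each time): 1, 4, 8, 13, 19, 26, 34 → 43 → 53.
Second value: -1, -2, -4, -8, -16, -32, -64 → -128 → -256 (×2 each step).
For the third value, always 2 × the first value: 2, 8, 16, 26, 38, 52, 68 → 86 → 106.
So the next two elements are [43 -128 86] and [53 -256 106].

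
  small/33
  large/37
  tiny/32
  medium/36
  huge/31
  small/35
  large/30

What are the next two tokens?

Size — repeats small → large → tiny → medium → huge: small, large, tiny, medium, huge, small, large → tiny → medium.
Second component — alternating steps +4, −5, +4, −5, …: 33, 37, 32, 36, 31, 35, 30 → 34 → 29.
So the next two tokens are tiny/34 and medium/29.

tiny/34, medium/29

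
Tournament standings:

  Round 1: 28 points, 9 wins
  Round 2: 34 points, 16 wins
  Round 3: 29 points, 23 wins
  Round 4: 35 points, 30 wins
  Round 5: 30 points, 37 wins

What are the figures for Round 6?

For the points, alternating steps +6, −5, +6, −5, …: 28, 34, 29, 35, 30 → 36.
Wins: +7 each step, so 9, 16, 23, 30, 37 → 44.
Combining the parts gives 36 points, 44 wins.

36 points, 44 wins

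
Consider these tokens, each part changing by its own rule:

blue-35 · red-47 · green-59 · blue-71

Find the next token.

red-83

Colour goes blue, red, green, blue → red (repeats blue → red → green).
Second component goes 35, 47, 59, 71 → 83 (+12 each step).
Combining the parts gives red-83.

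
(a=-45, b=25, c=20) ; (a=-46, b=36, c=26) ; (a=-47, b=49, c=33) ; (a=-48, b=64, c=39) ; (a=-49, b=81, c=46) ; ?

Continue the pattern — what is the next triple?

(a=-50, b=100, c=52)

A — −1 each step: -45, -46, -47, -48, -49 → -50.
B: perfect squares: 5², 6², 7², …; 25, 36, 49, 64, 81 → 100.
C goes 20, 26, 33, 39, 46 → 52 (alternating steps +6, +7, +6, +7, …).
Putting it together: (a=-50, b=100, c=52).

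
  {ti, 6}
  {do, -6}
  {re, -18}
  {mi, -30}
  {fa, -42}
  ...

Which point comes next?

{sol, -54}

Note: runs through the solfège scale do→ti; ti, do, re, mi, fa → sol.
For the second entry, −12 each step: 6, -6, -18, -30, -42 → -54.
Combining the parts gives {sol, -54}.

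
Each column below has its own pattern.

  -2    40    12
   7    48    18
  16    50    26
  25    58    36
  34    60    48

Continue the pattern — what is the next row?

43  68  62

First component: +9 each step; -2, 7, 16, 25, 34 → 43.
Second component: alternating steps +8, +2, +8, +2, …; 40, 48, 50, 58, 60 → 68.
Third component goes 12, 18, 26, 36, 48 → 62 (differences are 6, 8, 10, … (increasing by 2 each time)).
So the next row is 43  68  62.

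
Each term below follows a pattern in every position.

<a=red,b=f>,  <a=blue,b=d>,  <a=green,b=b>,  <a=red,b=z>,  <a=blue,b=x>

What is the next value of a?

green

A goes red, blue, green, red, blue → green (repeats red → blue → green).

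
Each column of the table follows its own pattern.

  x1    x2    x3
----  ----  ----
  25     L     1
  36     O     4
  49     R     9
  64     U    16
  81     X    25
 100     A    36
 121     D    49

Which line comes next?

144  G  64

For the column x1, perfect squares: 5², 6², 7², …: 25, 36, 49, 64, 81, 100, 121 → 144.
Column x2 goes L, O, R, U, X, A, D → G (letters move forward 3 places in the alphabet, wrapping Z→A).
Column x3: 1, 4, 9, 16, 25, 36, 49 → 64 (perfect squares: 1², 2², 3², …).
Putting it together: 144  G  64.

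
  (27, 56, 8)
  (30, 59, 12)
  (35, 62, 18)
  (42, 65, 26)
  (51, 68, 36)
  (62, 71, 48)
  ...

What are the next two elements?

First slot: differences are 3, 5, 7, … (increasing by 2 each time), so 27, 30, 35, 42, 51, 62 → 75 → 90.
Second slot — +3 each step: 56, 59, 62, 65, 68, 71 → 74 → 77.
For the third slot, differences are 4, 6, 8, … (increasing by 2 each time): 8, 12, 18, 26, 36, 48 → 62 → 78.
Putting the parts together: (75, 74, 62) and then (90, 77, 78).

(75, 74, 62), (90, 77, 78)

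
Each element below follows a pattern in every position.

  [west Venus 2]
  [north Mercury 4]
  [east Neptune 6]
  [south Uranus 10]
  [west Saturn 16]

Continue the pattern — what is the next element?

[north Jupiter 26]

Direction goes west, north, east, south, west → north (repeats west → north → east → south).
Planet: runs backward through the planets Mercury→Neptune, so Venus, Mercury, Neptune, Uranus, Saturn → Jupiter.
For the third slot, each term is the sum of the two before it: 2, 4, 6, 10, 16 → 26.
Putting it together: [north Jupiter 26].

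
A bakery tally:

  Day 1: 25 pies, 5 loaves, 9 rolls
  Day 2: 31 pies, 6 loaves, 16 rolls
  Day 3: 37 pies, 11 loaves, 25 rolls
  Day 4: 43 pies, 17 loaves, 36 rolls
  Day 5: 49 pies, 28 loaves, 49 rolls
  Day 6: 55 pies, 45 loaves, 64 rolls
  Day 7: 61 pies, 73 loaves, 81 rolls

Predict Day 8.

67 pies, 118 loaves, 100 rolls

Pies: +6 each step; 25, 31, 37, 43, 49, 55, 61 → 67.
Loaves: each term is the sum of the two before it; 5, 6, 11, 17, 28, 45, 73 → 118.
Rolls: perfect squares: 3², 4², 5², …, so 9, 16, 25, 36, 49, 64, 81 → 100.
Putting it together: 67 pies, 118 loaves, 100 rolls.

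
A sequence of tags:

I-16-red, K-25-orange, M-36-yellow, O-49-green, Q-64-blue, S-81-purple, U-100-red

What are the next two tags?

W-121-orange then Y-144-yellow

Letter goes I, K, M, O, Q, S, U → W → Y (letters move forward 2 places in the alphabet).
Second component: 16, 25, 36, 49, 64, 81, 100 → 121 → 144 (perfect squares: 4², 5², 6², …).
Colour — repeats red → orange → yellow → green → blue → purple: red, orange, yellow, green, blue, purple, red → orange → yellow.
So the next two tags are W-121-orange and Y-144-yellow.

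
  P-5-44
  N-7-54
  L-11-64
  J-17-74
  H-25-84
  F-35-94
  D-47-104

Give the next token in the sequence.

B-61-114

For the letter, letters move back 2 places in the alphabet: P, N, L, J, H, F, D → B.
Second component: 5, 7, 11, 17, 25, 35, 47 → 61 (differences are 2, 4, 6, … (increasing by 2 each time)).
Third component — +10 each step: 44, 54, 64, 74, 84, 94, 104 → 114.
So the next token is B-61-114.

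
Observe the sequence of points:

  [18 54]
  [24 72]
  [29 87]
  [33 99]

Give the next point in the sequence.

[36 108]

First slot goes 18, 24, 29, 33 → 36 (differences are 6, 5, 4, … (decreasing by 1 each time)).
Second slot: always 3 × the first slot; 54, 72, 87, 99 → 108.
So the next point is [36 108].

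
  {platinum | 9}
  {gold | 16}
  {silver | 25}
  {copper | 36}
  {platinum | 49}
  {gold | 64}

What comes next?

{silver | 81}

Metal — repeats platinum → gold → silver → copper: platinum, gold, silver, copper, platinum, gold → silver.
Second entry: perfect squares: 3², 4², 5², …, so 9, 16, 25, 36, 49, 64 → 81.
Putting it together: {silver | 81}.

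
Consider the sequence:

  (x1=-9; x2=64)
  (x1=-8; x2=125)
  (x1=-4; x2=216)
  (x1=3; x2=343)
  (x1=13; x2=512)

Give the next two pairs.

X1 goes -9, -8, -4, 3, 13 → 26 → 42 (differences are 1, 4, 7, … (increasing by 3 each time)).
X2 — perfect cubes: 4³, 5³, 6³, …: 64, 125, 216, 343, 512 → 729 → 1000.
So the next two pairs are (x1=26; x2=729) and (x1=42; x2=1000).

(x1=26; x2=729), (x1=42; x2=1000)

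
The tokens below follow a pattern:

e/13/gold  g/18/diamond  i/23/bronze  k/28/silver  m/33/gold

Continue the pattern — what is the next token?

o/38/diamond

Letter goes e, g, i, k, m → o (letters move forward 2 places in the alphabet).
Second component goes 13, 18, 23, 28, 33 → 38 (+5 each step).
Rank: repeats gold → diamond → bronze → silver; gold, diamond, bronze, silver, gold → diamond.
Putting it together: o/38/diamond.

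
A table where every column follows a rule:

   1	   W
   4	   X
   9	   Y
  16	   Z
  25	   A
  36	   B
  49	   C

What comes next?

64  D

First component: perfect squares: 1², 2², 3², …, so 1, 4, 9, 16, 25, 36, 49 → 64.
For the letter, letters move forward 1 place in the alphabet, wrapping Z→A: W, X, Y, Z, A, B, C → D.
So the next row is 64  D.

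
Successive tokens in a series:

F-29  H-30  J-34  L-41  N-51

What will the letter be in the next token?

P

For the letter, letters move forward 2 places in the alphabet: F, H, J, L, N → P.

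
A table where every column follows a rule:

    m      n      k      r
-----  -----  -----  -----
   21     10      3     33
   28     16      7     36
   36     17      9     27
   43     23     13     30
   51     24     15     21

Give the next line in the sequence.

58  30  19  24

Column m goes 21, 28, 36, 43, 51 → 58 (alternating steps +7, +8, +7, +8, …).
Column n goes 10, 16, 17, 23, 24 → 30 (alternating steps +6, +1, +6, +1, …).
Column k — alternating steps +4, +2, +4, +2, …: 3, 7, 9, 13, 15 → 19.
Column r — alternating steps +3, −9, +3, −9, …: 33, 36, 27, 30, 21 → 24.
Putting it together: 58  30  19  24.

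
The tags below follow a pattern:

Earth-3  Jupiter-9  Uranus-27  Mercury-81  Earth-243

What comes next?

Jupiter-729

Planet: repeats Earth → Jupiter → Uranus → Mercury, so Earth, Jupiter, Uranus, Mercury, Earth → Jupiter.
Second component: 3, 9, 27, 81, 243 → 729 (×3 each step).
So the next tag is Jupiter-729.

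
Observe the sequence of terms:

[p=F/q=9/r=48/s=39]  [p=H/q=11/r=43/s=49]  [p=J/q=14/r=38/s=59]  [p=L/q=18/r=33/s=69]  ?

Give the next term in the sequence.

For the p, letters move forward 2 places in the alphabet: F, H, J, L → N.
For the q, differences are 2, 3, 4, … (increasing by 1 each time): 9, 11, 14, 18 → 23.
R: 48, 43, 38, 33 → 28 (−5 each step).
For the s, +10 each step: 39, 49, 59, 69 → 79.
So the next term is [p=N/q=23/r=28/s=79].

[p=N/q=23/r=28/s=79]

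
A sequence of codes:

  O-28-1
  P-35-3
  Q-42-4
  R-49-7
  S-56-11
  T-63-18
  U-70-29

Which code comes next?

Letter goes O, P, Q, R, S, T, U → V (letters move forward 1 place in the alphabet).
Second component: +7 each step; 28, 35, 42, 49, 56, 63, 70 → 77.
Third component: each term is the sum of the two before it, so 1, 3, 4, 7, 11, 18, 29 → 47.
So the next code is V-77-47.

V-77-47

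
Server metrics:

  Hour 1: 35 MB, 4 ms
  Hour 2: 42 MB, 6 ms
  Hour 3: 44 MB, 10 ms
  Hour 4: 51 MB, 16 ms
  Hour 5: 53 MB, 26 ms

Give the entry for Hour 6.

60 MB, 42 ms

MB: alternating steps +7, +2, +7, +2, …; 35, 42, 44, 51, 53 → 60.
Ms: each term is the sum of the two before it; 4, 6, 10, 16, 26 → 42.
So the next line is 60 MB, 42 ms.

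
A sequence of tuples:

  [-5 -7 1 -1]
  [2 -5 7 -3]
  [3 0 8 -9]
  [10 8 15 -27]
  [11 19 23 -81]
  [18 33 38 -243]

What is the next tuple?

[19 50 61 -729]

First slot: alternating steps +7, +1, +7, +1, …, so -5, 2, 3, 10, 11, 18 → 19.
Second slot: differences are 2, 5, 8, … (increasing by 3 each time), so -7, -5, 0, 8, 19, 33 → 50.
Third slot: each term is the sum of the two before it, so 1, 7, 8, 15, 23, 38 → 61.
Fourth slot: -1, -3, -9, -27, -81, -243 → -729 (×3 each step).
Combining the parts gives [19 50 61 -729].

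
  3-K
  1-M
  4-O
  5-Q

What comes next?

First component — each term is the sum of the two before it: 3, 1, 4, 5 → 9.
Letter: K, M, O, Q → S (letters move forward 2 places in the alphabet).
So the next token is 9-S.

9-S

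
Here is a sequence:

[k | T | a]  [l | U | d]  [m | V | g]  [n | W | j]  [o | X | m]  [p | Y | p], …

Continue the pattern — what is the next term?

First letter: letters move forward 1 place in the alphabet; k, l, m, n, o, p → q.
Second letter goes T, U, V, W, X, Y → Z (letters move forward 1 place in the alphabet).
Third letter — letters move forward 3 places in the alphabet: a, d, g, j, m, p → s.
Putting it together: [q | Z | s].

[q | Z | s]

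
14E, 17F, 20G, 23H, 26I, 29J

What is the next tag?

First component goes 14, 17, 20, 23, 26, 29 → 32 (+3 each step).
Letter: letters move forward 1 place in the alphabet; E, F, G, H, I, J → K.
So the next tag is 32K.

32K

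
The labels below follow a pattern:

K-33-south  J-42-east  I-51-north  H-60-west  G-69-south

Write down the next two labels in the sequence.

F-78-east, E-87-north

Letter: letters move back 1 place in the alphabet, so K, J, I, H, G → F → E.
Second component — +9 each step: 33, 42, 51, 60, 69 → 78 → 87.
Direction — repeats south → east → north → west: south, east, north, west, south → east → north.
So the next two labels are F-78-east and E-87-north.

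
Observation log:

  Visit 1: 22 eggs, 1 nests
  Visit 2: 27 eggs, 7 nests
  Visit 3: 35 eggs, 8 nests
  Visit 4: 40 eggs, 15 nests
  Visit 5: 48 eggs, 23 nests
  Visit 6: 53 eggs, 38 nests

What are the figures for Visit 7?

61 eggs, 61 nests

Eggs: alternating steps +5, +8, +5, +8, …; 22, 27, 35, 40, 48, 53 → 61.
Nests: 1, 7, 8, 15, 23, 38 → 61 (each term is the sum of the two before it).
So the next row is 61 eggs, 61 nests.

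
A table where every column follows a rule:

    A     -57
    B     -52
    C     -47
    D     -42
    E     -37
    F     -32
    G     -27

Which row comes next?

Letter — letters move forward 1 place in the alphabet: A, B, C, D, E, F, G → H.
Second component: -57, -52, -47, -42, -37, -32, -27 → -22 (+5 each step).
Combining the parts gives H  -22.

H  -22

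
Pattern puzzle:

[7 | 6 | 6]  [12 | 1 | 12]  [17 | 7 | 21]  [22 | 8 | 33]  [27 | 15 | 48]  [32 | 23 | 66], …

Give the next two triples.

[37 | 38 | 87], [42 | 61 | 111]

First component: +5 each step, so 7, 12, 17, 22, 27, 32 → 37 → 42.
Second component: each term is the sum of the two before it, so 6, 1, 7, 8, 15, 23 → 38 → 61.
Third component: differences are 6, 9, 12, … (increasing by 3 each time); 6, 12, 21, 33, 48, 66 → 87 → 111.
So the next two triples are [37 | 38 | 87] and [42 | 61 | 111].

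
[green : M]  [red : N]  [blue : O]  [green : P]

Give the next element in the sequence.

Colour — repeats green → red → blue: green, red, blue, green → red.
Letter: letters move forward 1 place in the alphabet; M, N, O, P → Q.
So the next element is [red : Q].

[red : Q]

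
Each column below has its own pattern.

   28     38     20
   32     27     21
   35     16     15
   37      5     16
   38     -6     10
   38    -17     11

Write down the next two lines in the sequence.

First component goes 28, 32, 35, 37, 38, 38 → 37 → 35 (differences are 4, 3, 2, … (decreasing by 1 each time)).
Second component — −11 each step: 38, 27, 16, 5, -6, -17 → -28 → -39.
For the third component, alternating steps +1, −6, +1, −6, …: 20, 21, 15, 16, 10, 11 → 5 → 6.
So the next two lines are 37  -28  5 and 35  -39  6.

37  -28  5; 35  -39  6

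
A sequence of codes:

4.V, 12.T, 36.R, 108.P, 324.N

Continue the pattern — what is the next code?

First component goes 4, 12, 36, 108, 324 → 972 (×3 each step).
Letter: letters move back 2 places in the alphabet; V, T, R, P, N → L.
Putting it together: 972.L.

972.L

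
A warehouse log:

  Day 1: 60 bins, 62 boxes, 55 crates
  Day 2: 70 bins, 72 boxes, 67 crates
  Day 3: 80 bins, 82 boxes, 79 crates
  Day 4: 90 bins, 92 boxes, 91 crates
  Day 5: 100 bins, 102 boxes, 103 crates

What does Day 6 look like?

Bins: +10 each step, so 60, 70, 80, 90, 100 → 110.
Boxes — +10 each step: 62, 72, 82, 92, 102 → 112.
Crates goes 55, 67, 79, 91, 103 → 115 (+12 each step).
Combining the parts gives 110 bins, 112 boxes, 115 crates.

110 bins, 112 boxes, 115 crates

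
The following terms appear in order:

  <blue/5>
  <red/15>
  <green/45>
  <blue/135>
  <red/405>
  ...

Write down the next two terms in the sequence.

<green/1215>, <blue/3645>

Colour goes blue, red, green, blue, red → green → blue (repeats blue → red → green).
Second part goes 5, 15, 45, 135, 405 → 1215 → 3645 (×3 each step).
So the next two terms are <green/1215> and <blue/3645>.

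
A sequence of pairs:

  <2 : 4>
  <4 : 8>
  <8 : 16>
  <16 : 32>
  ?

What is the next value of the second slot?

64

First slot — ×2 each step: 2, 4, 8, 16 → 32.
Second slot goes 4, 8, 16, 32 → 64 (always 2 × the first slot).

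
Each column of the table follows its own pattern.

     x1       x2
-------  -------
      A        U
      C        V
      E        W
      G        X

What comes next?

Column x1: letters move forward 2 places in the alphabet, so A, C, E, G → I.
Column x2: letters move forward 1 place in the alphabet; U, V, W, X → Y.
So the next line is I  Y.

I  Y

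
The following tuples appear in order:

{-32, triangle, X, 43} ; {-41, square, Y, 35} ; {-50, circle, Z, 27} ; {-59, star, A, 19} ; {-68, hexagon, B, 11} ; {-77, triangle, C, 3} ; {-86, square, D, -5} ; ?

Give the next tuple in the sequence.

First coordinate: −9 each step, so -32, -41, -50, -59, -68, -77, -86 → -95.
Shape goes triangle, square, circle, star, hexagon, triangle, square → circle (repeats triangle → square → circle → star → hexagon).
Letter: X, Y, Z, A, B, C, D → E (letters move forward 1 place in the alphabet, wrapping Z→A).
Fourth coordinate: −8 each step, so 43, 35, 27, 19, 11, 3, -5 → -13.
Combining the parts gives {-95, circle, E, -13}.

{-95, circle, E, -13}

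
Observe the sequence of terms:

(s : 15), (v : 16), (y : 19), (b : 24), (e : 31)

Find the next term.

Letter goes s, v, y, b, e → h (letters move forward 3 places in the alphabet, wrapping Z→A).
Second entry: differences are 1, 3, 5, … (increasing by 2 each time); 15, 16, 19, 24, 31 → 40.
Putting it together: (h : 40).

(h : 40)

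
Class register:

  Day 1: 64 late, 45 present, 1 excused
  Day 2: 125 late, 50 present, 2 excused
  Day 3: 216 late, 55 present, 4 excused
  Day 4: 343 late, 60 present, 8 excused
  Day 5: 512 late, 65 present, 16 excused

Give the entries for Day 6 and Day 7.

Late goes 64, 125, 216, 343, 512 → 729 → 1000 (perfect cubes: 4³, 5³, 6³, …).
Present: 45, 50, 55, 60, 65 → 70 → 75 (+5 each step).
For the excused, ×2 each step: 1, 2, 4, 8, 16 → 32 → 64.
So the next two rows are 729 late, 70 present, 32 excused and 1000 late, 75 present, 64 excused.

729 late, 70 present, 32 excused; 1000 late, 75 present, 64 excused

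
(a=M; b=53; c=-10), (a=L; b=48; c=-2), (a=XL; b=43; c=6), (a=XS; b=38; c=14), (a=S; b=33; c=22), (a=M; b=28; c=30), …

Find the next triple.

A goes M, L, XL, XS, S, M → L (repeats M → L → XL → XS → S).
B goes 53, 48, 43, 38, 33, 28 → 23 (−5 each step).
C: +8 each step; -10, -2, 6, 14, 22, 30 → 38.
Putting it together: (a=L; b=23; c=38).

(a=L; b=23; c=38)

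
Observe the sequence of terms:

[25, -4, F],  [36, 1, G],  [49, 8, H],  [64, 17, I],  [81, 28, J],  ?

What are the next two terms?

[100, 41, K], [121, 56, L]

First part: 25, 36, 49, 64, 81 → 100 → 121 (perfect squares: 5², 6², 7², …).
Second part: differences are 5, 7, 9, … (increasing by 2 each time), so -4, 1, 8, 17, 28 → 41 → 56.
For the letter, letters move forward 1 place in the alphabet: F, G, H, I, J → K → L.
So the next two terms are [100, 41, K] and [121, 56, L].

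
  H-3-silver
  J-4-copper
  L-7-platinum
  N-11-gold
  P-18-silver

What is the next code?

Letter: H, J, L, N, P → R (letters move forward 2 places in the alphabet).
Second component: 3, 4, 7, 11, 18 → 29 (each term is the sum of the two before it).
Metal: repeats silver → copper → platinum → gold, so silver, copper, platinum, gold, silver → copper.
So the next code is R-29-copper.

R-29-copper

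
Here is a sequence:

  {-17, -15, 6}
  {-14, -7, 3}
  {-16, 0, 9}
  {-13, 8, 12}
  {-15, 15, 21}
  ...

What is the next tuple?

First coordinate goes -17, -14, -16, -13, -15 → -12 (alternating steps +3, −2, +3, −2, …).
Second coordinate — alternating steps +8, +7, +8, +7, …: -15, -7, 0, 8, 15 → 23.
For the third coordinate, each term is the sum of the two before it: 6, 3, 9, 12, 21 → 33.
Putting it together: {-12, 23, 33}.

{-12, 23, 33}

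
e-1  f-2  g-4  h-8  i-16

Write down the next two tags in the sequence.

j-32 then k-64

Letter goes e, f, g, h, i → j → k (letters move forward 1 place in the alphabet).
Second component: ×2 each step; 1, 2, 4, 8, 16 → 32 → 64.
Putting the parts together: j-32 and then k-64.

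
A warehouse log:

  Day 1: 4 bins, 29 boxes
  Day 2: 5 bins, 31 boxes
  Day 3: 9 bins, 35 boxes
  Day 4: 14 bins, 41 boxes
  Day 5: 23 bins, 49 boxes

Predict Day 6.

37 bins, 59 boxes

Bins goes 4, 5, 9, 14, 23 → 37 (each term is the sum of the two before it).
Boxes goes 29, 31, 35, 41, 49 → 59 (differences are 2, 4, 6, … (increasing by 2 each time)).
So the next line is 37 bins, 59 boxes.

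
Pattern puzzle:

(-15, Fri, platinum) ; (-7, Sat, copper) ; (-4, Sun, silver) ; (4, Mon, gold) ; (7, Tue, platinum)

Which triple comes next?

First part — alternating steps +8, +3, +8, +3, …: -15, -7, -4, 4, 7 → 15.
Day goes Fri, Sat, Sun, Mon, Tue → Wed (runs through the weekdays Mon→Sun).
Metal: repeats platinum → copper → silver → gold, so platinum, copper, silver, gold, platinum → copper.
Combining the parts gives (15, Wed, copper).

(15, Wed, copper)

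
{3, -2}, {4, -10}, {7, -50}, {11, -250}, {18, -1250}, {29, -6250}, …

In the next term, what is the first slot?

47

First slot: each term is the sum of the two before it, so 3, 4, 7, 11, 18, 29 → 47.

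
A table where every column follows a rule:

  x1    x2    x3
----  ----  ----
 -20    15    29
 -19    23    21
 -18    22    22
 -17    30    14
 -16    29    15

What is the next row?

For the column x1, +1 each step: -20, -19, -18, -17, -16 → -15.
For the column x2, alternating steps +8, −1, +8, −1, …: 15, 23, 22, 30, 29 → 37.
For the column x3, together with the column x2 always sums to 44: 29, 21, 22, 14, 15 → 7.
Putting it together: -15  37  7.

-15  37  7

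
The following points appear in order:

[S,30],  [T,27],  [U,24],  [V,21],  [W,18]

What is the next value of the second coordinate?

15

Second coordinate: −3 each step, so 30, 27, 24, 21, 18 → 15.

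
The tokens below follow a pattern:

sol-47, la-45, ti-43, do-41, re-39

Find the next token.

mi-37

For the note, runs through the solfège scale do→ti: sol, la, ti, do, re → mi.
Second component goes 47, 45, 43, 41, 39 → 37 (−2 each step).
Putting it together: mi-37.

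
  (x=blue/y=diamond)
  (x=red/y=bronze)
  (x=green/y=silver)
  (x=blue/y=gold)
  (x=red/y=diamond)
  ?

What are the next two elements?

(x=green/y=bronze), (x=blue/y=silver)

X: repeats blue → red → green, so blue, red, green, blue, red → green → blue.
Y: repeats diamond → bronze → silver → gold, so diamond, bronze, silver, gold, diamond → bronze → silver.
So the next two elements are (x=green/y=bronze) and (x=blue/y=silver).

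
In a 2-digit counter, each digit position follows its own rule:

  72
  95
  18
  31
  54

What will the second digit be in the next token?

First digit: +2 each step, mod 10, so 7, 9, 1, 3, 5 → 7.
Second digit: +3 each step, mod 10; 2, 5, 8, 1, 4 → 7.

7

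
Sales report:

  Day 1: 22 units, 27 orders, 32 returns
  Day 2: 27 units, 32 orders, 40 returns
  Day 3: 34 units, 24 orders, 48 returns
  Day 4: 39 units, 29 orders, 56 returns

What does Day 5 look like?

46 units, 21 orders, 64 returns

Units: alternating steps +5, +7, +5, +7, …, so 22, 27, 34, 39 → 46.
Orders goes 27, 32, 24, 29 → 21 (alternating steps +5, −8, +5, −8, …).
For the returns, +8 each step: 32, 40, 48, 56 → 64.
Putting it together: 46 units, 21 orders, 64 returns.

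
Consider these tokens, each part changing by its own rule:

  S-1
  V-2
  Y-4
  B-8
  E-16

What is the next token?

Letter: letters move forward 3 places in the alphabet, wrapping Z→A; S, V, Y, B, E → H.
Second component — ×2 each step: 1, 2, 4, 8, 16 → 32.
Putting it together: H-32.

H-32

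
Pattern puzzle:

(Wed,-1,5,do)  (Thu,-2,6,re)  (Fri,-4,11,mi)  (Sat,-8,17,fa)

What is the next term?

Day — runs through the weekdays Mon→Sun: Wed, Thu, Fri, Sat → Sun.
Second entry: ×2 each step; -1, -2, -4, -8 → -16.
For the third entry, each term is the sum of the two before it: 5, 6, 11, 17 → 28.
Note — runs through the solfège scale do→ti: do, re, mi, fa → sol.
So the next term is (Sun,-16,28,sol).

(Sun,-16,28,sol)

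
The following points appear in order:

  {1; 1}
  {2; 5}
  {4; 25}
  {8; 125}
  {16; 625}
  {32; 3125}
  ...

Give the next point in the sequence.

{64; 15625}

For the first part, ×2 each step: 1, 2, 4, 8, 16, 32 → 64.
Second part: ×5 each step, so 1, 5, 25, 125, 625, 3125 → 15625.
Combining the parts gives {64; 15625}.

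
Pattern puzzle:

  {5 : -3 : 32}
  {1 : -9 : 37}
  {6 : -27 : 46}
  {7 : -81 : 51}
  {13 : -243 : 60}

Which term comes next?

First component — each term is the sum of the two before it: 5, 1, 6, 7, 13 → 20.
Second component: ×3 each step; -3, -9, -27, -81, -243 → -729.
Third component: alternating steps +5, +9, +5, +9, …; 32, 37, 46, 51, 60 → 65.
So the next term is {20 : -729 : 65}.

{20 : -729 : 65}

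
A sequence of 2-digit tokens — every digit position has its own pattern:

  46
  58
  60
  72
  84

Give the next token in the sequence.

96

First digit: +1 each step, mod 10; 4, 5, 6, 7, 8 → 9.
Second digit — +2 each step, mod 10: 6, 8, 0, 2, 4 → 6.
So the next token is 96.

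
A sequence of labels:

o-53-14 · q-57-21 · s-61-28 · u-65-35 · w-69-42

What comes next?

y-73-49

For the letter, letters move forward 2 places in the alphabet: o, q, s, u, w → y.
Second component goes 53, 57, 61, 65, 69 → 73 (+4 each step).
Third component — +7 each step: 14, 21, 28, 35, 42 → 49.
So the next label is y-73-49.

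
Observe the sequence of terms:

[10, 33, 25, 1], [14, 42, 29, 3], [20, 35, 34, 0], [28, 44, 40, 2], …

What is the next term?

[38, 37, 47, -1]

For the first component, differences are 4, 6, 8, … (increasing by 2 each time): 10, 14, 20, 28 → 38.
For the second component, alternating steps +9, −7, +9, −7, …: 33, 42, 35, 44 → 37.
Third component: differences are 4, 5, 6, … (increasing by 1 each time); 25, 29, 34, 40 → 47.
Fourth component: alternating steps +2, −3, +2, −3, …, so 1, 3, 0, 2 → -1.
Putting it together: [38, 37, 47, -1].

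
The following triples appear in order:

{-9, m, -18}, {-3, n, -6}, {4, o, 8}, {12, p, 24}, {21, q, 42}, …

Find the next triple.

{31, r, 62}

First part: differences are 6, 7, 8, … (increasing by 1 each time), so -9, -3, 4, 12, 21 → 31.
Letter: letters move forward 1 place in the alphabet, so m, n, o, p, q → r.
Third part: always 2 × the first part, so -18, -6, 8, 24, 42 → 62.
Putting it together: {31, r, 62}.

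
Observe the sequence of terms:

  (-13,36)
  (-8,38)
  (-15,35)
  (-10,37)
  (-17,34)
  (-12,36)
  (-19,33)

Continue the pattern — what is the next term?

(-14,35)

First entry: -13, -8, -15, -10, -17, -12, -19 → -14 (alternating steps +5, −7, +5, −7, …).
Second entry: 36, 38, 35, 37, 34, 36, 33 → 35 (alternating steps +2, −3, +2, −3, …).
So the next term is (-14,35).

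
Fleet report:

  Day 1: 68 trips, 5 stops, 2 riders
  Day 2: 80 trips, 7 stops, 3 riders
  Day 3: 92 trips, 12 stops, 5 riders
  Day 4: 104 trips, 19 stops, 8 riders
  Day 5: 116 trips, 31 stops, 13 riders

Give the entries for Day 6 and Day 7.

For the trips, +12 each step: 68, 80, 92, 104, 116 → 128 → 140.
Stops: each term is the sum of the two before it, so 5, 7, 12, 19, 31 → 50 → 81.
Riders: 2, 3, 5, 8, 13 → 21 → 34 (each term is the sum of the two before it).
So the next two rows are 128 trips, 50 stops, 21 riders and 140 trips, 81 stops, 34 riders.

128 trips, 50 stops, 21 riders; 140 trips, 81 stops, 34 riders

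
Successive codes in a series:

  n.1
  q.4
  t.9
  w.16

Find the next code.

Letter: n, q, t, w → z (letters move forward 3 places in the alphabet).
Second component: perfect squares: 1², 2², 3², …, so 1, 4, 9, 16 → 25.
So the next code is z.25.

z.25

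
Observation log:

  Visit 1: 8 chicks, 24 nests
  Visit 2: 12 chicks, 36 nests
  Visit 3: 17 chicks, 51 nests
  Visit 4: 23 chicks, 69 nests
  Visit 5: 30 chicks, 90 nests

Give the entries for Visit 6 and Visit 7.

38 chicks, 114 nests; 47 chicks, 141 nests

Chicks: differences are 4, 5, 6, … (increasing by 1 each time); 8, 12, 17, 23, 30 → 38 → 47.
Nests: always 3 × the chicks, so 24, 36, 51, 69, 90 → 114 → 141.
Putting the parts together: 38 chicks, 114 nests and then 47 chicks, 141 nests.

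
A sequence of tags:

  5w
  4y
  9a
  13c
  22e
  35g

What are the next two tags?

57i then 92k

First component — each term is the sum of the two before it: 5, 4, 9, 13, 22, 35 → 57 → 92.
Letter: w, y, a, c, e, g → i → k (letters move forward 2 places in the alphabet, wrapping Z→A).
So the next two tags are 57i and 92k.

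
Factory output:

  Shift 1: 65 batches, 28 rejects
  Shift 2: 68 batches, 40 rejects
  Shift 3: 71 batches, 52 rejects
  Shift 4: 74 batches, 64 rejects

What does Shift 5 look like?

77 batches, 76 rejects

Batches goes 65, 68, 71, 74 → 77 (+3 each step).
Rejects: +12 each step; 28, 40, 52, 64 → 76.
So the next row is 77 batches, 76 rejects.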